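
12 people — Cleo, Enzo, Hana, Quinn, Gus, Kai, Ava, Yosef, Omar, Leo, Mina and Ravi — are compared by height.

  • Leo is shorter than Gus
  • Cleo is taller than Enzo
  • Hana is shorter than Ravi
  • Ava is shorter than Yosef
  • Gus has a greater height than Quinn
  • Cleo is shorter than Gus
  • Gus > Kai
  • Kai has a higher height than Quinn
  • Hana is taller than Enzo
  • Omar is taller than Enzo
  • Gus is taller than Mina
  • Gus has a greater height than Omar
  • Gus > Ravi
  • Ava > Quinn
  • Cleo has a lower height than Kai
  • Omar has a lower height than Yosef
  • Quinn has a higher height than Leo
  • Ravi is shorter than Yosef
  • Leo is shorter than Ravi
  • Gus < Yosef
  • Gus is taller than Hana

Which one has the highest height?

Enzo is not greatest since Enzo < Hana; Hana is not greatest since Hana < Gus; Leo is not greatest since Leo < Ravi; Mina is not greatest since Mina < Gus; Omar is not greatest since Omar < Gus; Ravi is not greatest since Ravi < Gus; Cleo is not greatest since Cleo < Kai; Quinn is not greatest since Quinn < Ava; Kai is not greatest since Kai < Gus; Gus is not greatest since Gus < Yosef; Ava is not greatest since Ava < Yosef.
Only Yosef has nothing above it, so Yosef is the highest height.

Yosef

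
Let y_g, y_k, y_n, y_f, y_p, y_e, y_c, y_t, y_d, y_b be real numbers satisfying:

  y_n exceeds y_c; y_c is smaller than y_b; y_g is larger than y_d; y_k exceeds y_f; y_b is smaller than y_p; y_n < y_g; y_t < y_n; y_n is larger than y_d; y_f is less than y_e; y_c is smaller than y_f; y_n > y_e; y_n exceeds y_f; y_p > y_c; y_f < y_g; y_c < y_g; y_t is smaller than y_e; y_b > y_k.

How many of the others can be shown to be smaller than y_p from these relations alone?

4

Directly below y_p: y_c, y_b.
One step further: y_k (3 so far).
One step further: y_f (4 so far).
Nothing else is reachable below y_p; 4 in all.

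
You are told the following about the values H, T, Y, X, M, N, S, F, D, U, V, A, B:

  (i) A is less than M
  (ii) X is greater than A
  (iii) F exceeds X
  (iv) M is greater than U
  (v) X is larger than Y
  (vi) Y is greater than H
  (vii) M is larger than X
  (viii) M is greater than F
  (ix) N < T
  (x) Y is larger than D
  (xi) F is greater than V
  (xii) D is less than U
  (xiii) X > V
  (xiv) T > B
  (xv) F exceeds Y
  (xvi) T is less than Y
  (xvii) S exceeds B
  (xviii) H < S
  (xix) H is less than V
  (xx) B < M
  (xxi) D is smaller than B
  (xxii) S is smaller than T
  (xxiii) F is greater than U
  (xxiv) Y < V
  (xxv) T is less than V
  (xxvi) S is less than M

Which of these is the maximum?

Chaining downward from M: directly below it, B, S, A, U, X, F; then H, D, Y, V; then T; then N.
That covers every other element, and nothing is given above M, so M is the maximum.

M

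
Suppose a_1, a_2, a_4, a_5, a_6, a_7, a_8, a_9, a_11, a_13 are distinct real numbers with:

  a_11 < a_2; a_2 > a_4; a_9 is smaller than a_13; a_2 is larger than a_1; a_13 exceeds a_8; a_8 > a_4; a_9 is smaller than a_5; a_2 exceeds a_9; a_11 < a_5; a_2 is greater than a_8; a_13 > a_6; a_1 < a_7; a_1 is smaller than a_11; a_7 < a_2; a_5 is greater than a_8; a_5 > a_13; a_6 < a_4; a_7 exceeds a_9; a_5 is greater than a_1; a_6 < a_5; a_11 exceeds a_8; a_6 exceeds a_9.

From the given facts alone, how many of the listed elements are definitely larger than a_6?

6

Directly above a_6: a_4, a_13, a_5.
One step further: a_8, a_2 (5 so far).
One step further: a_11 (6 so far).
No other element is forced above a_6 by the given relations, so the count is 6.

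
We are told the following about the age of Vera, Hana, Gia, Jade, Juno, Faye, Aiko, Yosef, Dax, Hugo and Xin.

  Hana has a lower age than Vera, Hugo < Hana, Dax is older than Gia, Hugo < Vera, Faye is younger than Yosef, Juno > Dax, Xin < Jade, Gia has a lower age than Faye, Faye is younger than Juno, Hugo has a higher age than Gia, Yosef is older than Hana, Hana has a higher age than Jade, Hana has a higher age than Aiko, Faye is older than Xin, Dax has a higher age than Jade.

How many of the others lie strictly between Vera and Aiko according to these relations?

Chaining upward from Aiko reaches: Hana, Yosef.
Chaining downward from Vera reaches: Gia, Xin, Hugo, Jade, Hana.
Strictly between Aiko and Vera are those in both lists: Hana — 1 element.

1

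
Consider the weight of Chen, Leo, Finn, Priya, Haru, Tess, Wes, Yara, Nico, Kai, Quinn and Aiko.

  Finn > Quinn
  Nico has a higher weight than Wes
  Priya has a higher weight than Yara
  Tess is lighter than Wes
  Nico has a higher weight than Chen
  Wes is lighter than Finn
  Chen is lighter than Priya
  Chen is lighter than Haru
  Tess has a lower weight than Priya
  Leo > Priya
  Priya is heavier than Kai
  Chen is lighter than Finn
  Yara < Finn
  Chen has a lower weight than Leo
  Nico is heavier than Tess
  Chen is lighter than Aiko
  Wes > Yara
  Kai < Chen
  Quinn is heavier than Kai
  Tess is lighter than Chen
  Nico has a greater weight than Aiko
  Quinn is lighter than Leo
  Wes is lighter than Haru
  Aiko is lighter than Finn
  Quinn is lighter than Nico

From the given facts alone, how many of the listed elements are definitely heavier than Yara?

6

The elements the relations force above Yara are Priya, Wes, Nico, Haru, Finn, Leo — no chain reaches any other.
That is 6.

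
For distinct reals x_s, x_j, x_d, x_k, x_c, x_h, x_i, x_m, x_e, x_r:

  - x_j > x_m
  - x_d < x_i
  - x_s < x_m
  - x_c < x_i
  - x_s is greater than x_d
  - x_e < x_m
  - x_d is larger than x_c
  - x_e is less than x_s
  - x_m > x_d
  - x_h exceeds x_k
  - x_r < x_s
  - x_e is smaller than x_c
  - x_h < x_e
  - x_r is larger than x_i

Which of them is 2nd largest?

Piecing the relations together gives one ordering: x_k < x_h < x_e < x_c < x_d < x_i < x_r < x_s < x_m < x_j.
The 2nd largest is x_m.

x_m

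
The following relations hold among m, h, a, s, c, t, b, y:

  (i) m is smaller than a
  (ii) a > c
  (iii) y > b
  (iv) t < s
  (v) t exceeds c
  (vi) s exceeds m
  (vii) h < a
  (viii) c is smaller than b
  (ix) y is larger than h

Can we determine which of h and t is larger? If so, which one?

undetermined

Following every chain through h: above h we get y, a.
t is not reached, and no chain runs the other way from t to h.
So the given relations leave the order of h and t undetermined.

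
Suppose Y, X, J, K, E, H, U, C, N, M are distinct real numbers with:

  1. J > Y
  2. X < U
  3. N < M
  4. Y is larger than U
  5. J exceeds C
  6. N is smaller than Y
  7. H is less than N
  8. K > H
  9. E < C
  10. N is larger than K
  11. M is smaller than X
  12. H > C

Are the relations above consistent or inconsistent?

The single ordering E < C < H < K < N < M < X < U < Y < J satisfies every listed relation, so no contradiction arises.

consistent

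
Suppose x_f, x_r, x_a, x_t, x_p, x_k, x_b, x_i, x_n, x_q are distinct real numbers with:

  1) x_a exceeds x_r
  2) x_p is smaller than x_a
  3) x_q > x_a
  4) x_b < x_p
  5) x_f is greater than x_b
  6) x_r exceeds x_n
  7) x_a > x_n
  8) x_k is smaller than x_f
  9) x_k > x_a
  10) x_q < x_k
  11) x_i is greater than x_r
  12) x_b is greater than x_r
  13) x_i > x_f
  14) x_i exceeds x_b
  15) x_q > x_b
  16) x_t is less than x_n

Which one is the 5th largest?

The consecutive relations fix a unique order: x_t < x_n < x_r < x_b < x_p < x_a < x_q < x_k < x_f < x_i.
The 5th largest is x_a.

x_a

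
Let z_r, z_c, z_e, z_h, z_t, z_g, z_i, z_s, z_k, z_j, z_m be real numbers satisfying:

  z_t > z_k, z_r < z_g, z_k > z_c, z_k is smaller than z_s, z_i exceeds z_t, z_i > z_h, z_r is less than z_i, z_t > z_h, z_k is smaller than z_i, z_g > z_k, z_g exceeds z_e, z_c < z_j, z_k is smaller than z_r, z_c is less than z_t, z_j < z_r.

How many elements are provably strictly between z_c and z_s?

1

Chaining upward from z_c reaches: z_j, z_k, z_r, z_t, z_g, z_i.
Chaining downward from z_s reaches: z_k.
Strictly between z_c and z_s are those in both lists: z_k — 1 element.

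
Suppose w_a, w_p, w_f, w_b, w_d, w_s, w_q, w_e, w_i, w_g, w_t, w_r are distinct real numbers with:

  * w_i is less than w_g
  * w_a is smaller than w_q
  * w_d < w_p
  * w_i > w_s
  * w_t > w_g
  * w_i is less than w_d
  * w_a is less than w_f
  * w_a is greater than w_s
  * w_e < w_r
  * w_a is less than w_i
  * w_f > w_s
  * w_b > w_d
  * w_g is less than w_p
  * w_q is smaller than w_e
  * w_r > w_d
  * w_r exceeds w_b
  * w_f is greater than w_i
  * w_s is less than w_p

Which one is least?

Chaining upward from w_s: directly above it, w_a, w_i, w_f, w_p; then w_d, w_g, w_q; then w_b, w_e, w_t, w_r.
That covers every other element, and nothing is given below w_s, so w_s is the least.

w_s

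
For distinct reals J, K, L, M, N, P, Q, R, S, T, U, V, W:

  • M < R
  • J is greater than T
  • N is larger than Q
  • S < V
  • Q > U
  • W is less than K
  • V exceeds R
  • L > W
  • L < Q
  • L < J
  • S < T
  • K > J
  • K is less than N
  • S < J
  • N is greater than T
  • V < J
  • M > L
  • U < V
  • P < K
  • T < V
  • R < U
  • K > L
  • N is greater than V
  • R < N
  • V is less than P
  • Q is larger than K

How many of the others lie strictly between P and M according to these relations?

3

The relations place M below P. An element lies strictly between them when it is forced above M and also forced below P.
Above M: {R, U, V, J, K, Q, N}. Below P: {W, L, S, R, T, U, V}.
Intersection: {R, U, V} — 3.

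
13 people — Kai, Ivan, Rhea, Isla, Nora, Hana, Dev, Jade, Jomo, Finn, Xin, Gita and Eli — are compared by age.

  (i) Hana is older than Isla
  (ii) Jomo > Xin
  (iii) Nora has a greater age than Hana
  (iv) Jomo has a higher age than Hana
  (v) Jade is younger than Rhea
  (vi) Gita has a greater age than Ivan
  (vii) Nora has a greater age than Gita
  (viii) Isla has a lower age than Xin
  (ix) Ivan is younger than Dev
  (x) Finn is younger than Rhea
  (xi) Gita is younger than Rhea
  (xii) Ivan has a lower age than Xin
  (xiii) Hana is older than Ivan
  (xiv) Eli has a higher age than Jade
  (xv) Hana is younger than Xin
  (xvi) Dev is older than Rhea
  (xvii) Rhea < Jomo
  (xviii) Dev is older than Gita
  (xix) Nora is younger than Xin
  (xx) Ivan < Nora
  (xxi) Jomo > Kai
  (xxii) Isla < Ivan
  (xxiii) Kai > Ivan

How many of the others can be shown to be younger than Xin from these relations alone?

Directly below Xin: Isla, Ivan, Hana, Nora.
One step further: Gita (5 so far).
No other element is forced below Xin by the given relations, so the count is 5.

5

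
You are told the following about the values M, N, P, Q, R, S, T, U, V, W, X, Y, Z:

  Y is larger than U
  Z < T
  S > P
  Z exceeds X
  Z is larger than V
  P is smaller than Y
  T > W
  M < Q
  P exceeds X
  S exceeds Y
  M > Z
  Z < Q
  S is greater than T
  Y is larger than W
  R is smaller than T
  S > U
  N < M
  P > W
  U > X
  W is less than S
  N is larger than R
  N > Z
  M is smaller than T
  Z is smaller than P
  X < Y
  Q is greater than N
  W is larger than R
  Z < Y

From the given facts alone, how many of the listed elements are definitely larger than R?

8

The elements the relations force above R are W, N, P, Y, M, T, Q, S — no chain reaches any other.
That is 8.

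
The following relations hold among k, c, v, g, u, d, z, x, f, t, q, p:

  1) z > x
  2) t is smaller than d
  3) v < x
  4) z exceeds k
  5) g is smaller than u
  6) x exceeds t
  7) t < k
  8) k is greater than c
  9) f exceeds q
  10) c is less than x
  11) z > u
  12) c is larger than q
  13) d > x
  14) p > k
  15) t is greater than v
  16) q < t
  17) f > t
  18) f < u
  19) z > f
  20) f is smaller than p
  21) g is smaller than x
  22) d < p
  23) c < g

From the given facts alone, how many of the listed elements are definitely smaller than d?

6

Directly below d: t, x.
One step further: v, q, c, g (6 so far).
No other element is forced below d by the given relations, so the count is 6.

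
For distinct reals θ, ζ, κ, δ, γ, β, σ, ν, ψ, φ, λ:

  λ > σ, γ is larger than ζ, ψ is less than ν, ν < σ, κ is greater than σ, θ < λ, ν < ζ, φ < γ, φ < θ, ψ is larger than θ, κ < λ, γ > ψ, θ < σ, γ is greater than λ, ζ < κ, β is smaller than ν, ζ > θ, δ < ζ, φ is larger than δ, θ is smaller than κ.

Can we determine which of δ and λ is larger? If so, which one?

λ

δ < φ and φ < θ give δ < θ.
With θ < ψ: δ < φ < θ < ψ.
With ψ < ν: δ < φ < θ < ψ < ν.
With ν < ζ: δ < φ < θ < ψ < ν < ζ.
With ζ < κ: δ < φ < θ < ψ < ν < ζ < κ.
With κ < λ: δ < φ < θ < ψ < ν < ζ < κ < λ.
So λ is larger.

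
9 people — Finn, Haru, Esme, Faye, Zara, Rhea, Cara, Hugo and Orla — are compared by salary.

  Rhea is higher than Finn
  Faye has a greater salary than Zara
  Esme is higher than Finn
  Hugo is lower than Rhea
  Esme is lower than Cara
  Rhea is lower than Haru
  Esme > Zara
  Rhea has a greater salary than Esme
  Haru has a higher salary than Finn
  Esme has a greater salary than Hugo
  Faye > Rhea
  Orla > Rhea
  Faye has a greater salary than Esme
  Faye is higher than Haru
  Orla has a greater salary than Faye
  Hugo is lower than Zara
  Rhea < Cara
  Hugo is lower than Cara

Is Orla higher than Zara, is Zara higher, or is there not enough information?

Following the relations from Zara: Zara < Esme < Rhea < Haru < Faye < Orla.
So Orla is higher.

Orla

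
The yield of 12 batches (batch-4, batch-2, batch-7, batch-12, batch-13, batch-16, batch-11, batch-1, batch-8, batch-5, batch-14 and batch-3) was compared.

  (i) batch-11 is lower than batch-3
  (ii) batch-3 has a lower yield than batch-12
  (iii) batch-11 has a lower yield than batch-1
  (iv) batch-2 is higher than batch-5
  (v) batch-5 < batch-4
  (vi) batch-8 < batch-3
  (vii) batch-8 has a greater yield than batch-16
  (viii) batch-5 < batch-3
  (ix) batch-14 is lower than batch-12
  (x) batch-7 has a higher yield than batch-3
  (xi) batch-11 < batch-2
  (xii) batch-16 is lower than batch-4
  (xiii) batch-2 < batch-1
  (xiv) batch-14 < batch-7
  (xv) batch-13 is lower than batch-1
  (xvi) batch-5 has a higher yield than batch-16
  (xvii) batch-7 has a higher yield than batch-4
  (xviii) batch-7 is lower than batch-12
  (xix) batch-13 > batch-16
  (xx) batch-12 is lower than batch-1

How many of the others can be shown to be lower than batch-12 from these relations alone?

The elements the relations force below batch-12 are batch-16, batch-5, batch-14, batch-11, batch-8, batch-3, batch-4, batch-7 — no chain reaches any other.
That is 8.

8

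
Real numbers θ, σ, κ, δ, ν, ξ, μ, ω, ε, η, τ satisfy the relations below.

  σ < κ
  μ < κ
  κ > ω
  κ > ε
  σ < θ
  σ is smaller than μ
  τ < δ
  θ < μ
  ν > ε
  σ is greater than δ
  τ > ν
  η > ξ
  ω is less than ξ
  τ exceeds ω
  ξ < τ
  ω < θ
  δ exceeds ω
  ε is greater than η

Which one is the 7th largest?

Piecing the relations together gives one ordering: ω < ξ < η < ε < ν < τ < δ < σ < θ < μ < κ.
The 7th largest is ν.

ν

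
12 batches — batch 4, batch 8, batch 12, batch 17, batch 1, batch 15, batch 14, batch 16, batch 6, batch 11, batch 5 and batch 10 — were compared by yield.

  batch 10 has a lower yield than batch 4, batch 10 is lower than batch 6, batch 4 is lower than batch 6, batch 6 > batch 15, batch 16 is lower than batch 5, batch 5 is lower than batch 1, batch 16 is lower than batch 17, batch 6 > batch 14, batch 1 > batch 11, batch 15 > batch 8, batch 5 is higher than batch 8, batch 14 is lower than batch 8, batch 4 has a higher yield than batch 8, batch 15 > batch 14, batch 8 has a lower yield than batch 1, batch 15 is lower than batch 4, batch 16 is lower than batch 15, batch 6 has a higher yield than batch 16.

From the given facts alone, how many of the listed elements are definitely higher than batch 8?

From batch 8 the given relations immediately reach batch 5, batch 15, batch 1, batch 4.
From those, batch 6 — 5 in total.
No other element is forced above batch 8 by the given relations, so the count is 5.

5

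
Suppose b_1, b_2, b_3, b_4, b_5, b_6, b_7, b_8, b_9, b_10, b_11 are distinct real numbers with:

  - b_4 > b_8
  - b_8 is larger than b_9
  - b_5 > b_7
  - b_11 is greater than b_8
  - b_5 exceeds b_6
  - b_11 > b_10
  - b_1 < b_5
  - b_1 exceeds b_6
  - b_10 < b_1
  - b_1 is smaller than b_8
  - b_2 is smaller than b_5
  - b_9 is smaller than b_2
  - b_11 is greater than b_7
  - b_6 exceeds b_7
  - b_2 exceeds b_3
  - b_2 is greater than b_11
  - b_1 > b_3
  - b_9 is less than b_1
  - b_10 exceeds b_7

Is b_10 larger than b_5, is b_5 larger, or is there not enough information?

Chaining the given relations: b_10 < b_1 < b_8 < b_11 < b_2 < b_5.
So b_5 is larger.

b_5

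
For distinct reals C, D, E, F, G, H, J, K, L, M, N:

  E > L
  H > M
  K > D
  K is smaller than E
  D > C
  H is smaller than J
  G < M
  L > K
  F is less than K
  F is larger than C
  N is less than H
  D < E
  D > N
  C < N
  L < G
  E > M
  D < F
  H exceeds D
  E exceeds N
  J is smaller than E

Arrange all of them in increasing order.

The consecutive links are each given: C < N; N < D; D < F; F < K; K < L; L < G; G < M; M < H; H < J; J < E.

C < N < D < F < K < L < G < M < H < J < E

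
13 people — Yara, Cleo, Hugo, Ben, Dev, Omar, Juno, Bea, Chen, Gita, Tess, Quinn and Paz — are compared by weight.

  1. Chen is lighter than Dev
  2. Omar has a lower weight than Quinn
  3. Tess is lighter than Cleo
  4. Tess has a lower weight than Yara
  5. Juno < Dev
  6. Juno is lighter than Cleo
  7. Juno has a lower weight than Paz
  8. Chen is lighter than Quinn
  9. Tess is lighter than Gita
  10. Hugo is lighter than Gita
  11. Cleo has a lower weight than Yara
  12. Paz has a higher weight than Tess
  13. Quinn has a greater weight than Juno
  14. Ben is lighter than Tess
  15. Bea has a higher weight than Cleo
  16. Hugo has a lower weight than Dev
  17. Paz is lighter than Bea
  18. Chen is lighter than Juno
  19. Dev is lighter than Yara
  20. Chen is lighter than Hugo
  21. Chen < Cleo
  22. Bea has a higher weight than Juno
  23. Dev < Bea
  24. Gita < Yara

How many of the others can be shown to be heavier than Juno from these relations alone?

The elements the relations force above Juno are Dev, Paz, Cleo, Yara, Bea, Quinn — no chain reaches any other.
That is 6.

6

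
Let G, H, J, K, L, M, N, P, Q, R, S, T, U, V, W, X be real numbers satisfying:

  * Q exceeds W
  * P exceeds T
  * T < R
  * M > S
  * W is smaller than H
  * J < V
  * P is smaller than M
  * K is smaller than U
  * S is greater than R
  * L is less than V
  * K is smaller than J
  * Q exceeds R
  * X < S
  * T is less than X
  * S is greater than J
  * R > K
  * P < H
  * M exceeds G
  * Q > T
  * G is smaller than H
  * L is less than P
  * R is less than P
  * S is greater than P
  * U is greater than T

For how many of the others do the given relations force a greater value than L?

5

The elements the relations force above L are P, S, M, H, V — no chain reaches any other.
That is 5.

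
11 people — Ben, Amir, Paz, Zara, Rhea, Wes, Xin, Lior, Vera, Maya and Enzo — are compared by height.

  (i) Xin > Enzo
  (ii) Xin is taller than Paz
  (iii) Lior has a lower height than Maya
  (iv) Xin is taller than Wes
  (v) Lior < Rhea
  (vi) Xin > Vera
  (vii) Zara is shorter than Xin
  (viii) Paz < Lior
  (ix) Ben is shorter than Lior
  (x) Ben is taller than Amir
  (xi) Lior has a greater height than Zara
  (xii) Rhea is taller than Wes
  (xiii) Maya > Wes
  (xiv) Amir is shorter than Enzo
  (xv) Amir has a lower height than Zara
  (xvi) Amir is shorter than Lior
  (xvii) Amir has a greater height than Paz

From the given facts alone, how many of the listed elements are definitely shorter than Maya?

6

The elements the relations force below Maya are Wes, Paz, Amir, Zara, Ben, Lior — no chain reaches any other.
That is 6.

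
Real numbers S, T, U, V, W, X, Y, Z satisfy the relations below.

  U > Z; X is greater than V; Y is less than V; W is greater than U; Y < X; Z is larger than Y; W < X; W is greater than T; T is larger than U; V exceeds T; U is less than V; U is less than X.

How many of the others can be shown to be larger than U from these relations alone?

4

The elements the relations force above U are T, V, W, X — no chain reaches any other.
That is 4.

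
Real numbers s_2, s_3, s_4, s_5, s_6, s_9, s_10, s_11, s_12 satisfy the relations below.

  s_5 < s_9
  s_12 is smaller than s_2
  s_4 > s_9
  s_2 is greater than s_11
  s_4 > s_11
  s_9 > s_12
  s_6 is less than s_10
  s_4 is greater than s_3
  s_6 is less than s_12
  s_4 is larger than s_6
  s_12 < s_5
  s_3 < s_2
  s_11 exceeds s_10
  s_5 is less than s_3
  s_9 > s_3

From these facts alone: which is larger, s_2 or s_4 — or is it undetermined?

Following every chain through s_4: below s_4 we get s_6, s_12, s_10, s_5, s_3, s_11, s_9.
s_2 is not reached, and no chain runs the other way from s_2 to s_4.
So the given relations leave the order of s_4 and s_2 undetermined.

undetermined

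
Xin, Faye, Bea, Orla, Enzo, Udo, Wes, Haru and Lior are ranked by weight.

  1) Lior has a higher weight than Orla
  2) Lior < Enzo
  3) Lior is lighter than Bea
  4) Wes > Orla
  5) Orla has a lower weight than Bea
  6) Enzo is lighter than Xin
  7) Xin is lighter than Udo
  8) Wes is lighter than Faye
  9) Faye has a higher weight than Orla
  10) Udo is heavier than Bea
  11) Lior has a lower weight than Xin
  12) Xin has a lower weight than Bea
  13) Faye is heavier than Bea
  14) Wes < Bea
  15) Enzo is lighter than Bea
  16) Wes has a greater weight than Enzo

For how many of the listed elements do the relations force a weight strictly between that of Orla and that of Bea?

The relations place Orla below Bea. An element lies strictly between them when it is forced above Orla and also forced below Bea.
Above Orla: {Lior, Enzo, Xin, Wes, Udo, Faye}. Below Bea: {Lior, Enzo, Xin, Wes}.
Intersection: {Lior, Enzo, Xin, Wes} — 4.

4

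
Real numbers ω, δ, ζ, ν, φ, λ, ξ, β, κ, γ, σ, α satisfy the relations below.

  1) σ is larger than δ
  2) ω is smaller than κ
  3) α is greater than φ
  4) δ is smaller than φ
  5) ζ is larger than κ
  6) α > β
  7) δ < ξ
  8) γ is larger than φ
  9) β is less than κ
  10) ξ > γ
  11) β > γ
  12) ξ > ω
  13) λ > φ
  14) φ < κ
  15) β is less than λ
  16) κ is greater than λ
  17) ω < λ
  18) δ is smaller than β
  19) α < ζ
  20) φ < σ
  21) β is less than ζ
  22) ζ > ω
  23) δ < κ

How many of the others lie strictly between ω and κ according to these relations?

1

Chaining upward from ω reaches: ξ, λ, ζ.
Chaining downward from κ reaches: δ, φ, γ, β, λ.
Strictly between ω and κ are those in both lists: λ — 1 element.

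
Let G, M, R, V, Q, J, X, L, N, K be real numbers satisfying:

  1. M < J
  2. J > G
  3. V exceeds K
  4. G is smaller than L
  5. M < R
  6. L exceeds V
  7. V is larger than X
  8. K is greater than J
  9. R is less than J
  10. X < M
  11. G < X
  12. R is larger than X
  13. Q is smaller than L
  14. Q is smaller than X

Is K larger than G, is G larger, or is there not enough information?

G < X and X < M give G < M.
With M < R: G < X < M < R.
With R < J: G < X < M < R < J.
With J < K: G < X < M < R < J < K.
So K is larger.

K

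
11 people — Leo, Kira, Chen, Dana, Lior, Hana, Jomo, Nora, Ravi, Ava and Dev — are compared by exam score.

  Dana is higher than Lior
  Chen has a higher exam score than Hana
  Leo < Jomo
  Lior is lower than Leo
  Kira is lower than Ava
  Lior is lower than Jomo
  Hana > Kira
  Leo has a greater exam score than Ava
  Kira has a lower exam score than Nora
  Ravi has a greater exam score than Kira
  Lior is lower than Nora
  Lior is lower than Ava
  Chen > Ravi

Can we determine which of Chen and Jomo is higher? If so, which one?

Following every chain through Jomo: below Jomo we get Lior, Kira, Ava, Leo.
Chen is not reached, and no chain runs the other way from Chen to Jomo.
So the given relations leave the order of Jomo and Chen undetermined.

undetermined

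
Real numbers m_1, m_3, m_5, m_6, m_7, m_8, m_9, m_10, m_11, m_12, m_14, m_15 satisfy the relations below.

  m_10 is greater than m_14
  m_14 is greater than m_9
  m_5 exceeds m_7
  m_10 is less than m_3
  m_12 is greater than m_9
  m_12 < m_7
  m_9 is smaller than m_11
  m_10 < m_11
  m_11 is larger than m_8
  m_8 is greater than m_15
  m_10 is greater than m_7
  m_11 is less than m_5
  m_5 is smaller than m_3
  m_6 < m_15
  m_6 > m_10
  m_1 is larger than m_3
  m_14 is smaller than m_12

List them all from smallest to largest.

Each adjacent pair is fixed by a given relation: m_9 < m_14; m_14 < m_12; m_12 < m_7; m_7 < m_10; m_10 < m_6; m_6 < m_15; m_15 < m_8; m_8 < m_11; m_11 < m_5; m_5 < m_3; m_3 < m_1. Chaining them end to end gives the full order.

m_9 < m_14 < m_12 < m_7 < m_10 < m_6 < m_15 < m_8 < m_11 < m_5 < m_3 < m_1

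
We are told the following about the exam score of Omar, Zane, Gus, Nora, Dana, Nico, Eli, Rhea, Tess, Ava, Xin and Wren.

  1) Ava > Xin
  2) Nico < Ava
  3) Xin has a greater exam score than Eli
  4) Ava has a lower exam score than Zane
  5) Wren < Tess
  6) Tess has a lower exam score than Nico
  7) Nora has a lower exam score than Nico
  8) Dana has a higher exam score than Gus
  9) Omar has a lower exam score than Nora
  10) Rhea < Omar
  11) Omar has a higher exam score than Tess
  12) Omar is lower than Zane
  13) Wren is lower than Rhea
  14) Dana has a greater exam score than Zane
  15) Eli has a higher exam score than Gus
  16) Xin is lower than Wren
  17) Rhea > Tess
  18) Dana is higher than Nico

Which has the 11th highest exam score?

Eli

The consecutive relations fix a unique order: Gus < Eli < Xin < Wren < Tess < Rhea < Omar < Nora < Nico < Ava < Zane < Dana.
Counting 11 from the largest end gives Eli.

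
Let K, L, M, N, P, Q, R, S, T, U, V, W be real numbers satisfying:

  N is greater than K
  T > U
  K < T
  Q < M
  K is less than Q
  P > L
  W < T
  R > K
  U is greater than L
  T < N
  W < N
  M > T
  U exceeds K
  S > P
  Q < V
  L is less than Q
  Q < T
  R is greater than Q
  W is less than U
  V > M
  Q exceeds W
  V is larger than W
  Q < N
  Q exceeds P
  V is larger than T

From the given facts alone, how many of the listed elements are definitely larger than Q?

The elements the relations force above Q are T, N, M, V, R — no chain reaches any other.
That is 5.

5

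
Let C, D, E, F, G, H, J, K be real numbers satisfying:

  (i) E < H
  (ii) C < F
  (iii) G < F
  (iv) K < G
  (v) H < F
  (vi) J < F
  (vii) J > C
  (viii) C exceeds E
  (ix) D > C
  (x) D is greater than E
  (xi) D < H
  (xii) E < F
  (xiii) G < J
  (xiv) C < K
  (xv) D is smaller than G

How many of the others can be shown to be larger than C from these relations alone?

6

Directly above C: K, D, J, F.
One step further: G, H (6 so far).
No other element is forced above C by the given relations, so the count is 6.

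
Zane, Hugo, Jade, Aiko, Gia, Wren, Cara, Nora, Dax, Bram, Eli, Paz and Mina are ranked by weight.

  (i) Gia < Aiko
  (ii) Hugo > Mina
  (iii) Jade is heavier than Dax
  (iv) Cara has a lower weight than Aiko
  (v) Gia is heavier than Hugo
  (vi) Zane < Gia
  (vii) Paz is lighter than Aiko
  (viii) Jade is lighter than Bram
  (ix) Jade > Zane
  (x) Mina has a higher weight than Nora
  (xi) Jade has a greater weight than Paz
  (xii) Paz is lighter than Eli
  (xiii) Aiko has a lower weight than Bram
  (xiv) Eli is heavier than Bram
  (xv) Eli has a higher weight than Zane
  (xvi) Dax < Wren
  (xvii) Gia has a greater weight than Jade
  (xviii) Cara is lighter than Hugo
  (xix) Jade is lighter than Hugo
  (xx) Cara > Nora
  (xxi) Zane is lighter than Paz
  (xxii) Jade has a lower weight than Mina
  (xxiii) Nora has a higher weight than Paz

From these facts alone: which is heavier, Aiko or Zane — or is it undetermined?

Chaining the given relations: Zane < Paz < Jade < Mina < Hugo < Gia < Aiko.
So Aiko is heavier.

Aiko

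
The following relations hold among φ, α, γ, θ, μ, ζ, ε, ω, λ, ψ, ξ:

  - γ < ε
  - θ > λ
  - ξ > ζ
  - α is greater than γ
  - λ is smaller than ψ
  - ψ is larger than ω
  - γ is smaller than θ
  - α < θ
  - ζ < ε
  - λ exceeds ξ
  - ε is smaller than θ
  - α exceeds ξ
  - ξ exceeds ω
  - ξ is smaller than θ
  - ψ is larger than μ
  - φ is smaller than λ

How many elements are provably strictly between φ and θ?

Chaining upward from φ reaches: λ, ψ.
Chaining downward from θ reaches: ω, ζ, γ, ξ, ε, λ, α.
Strictly between φ and θ are those in both lists: λ — 1 element.

1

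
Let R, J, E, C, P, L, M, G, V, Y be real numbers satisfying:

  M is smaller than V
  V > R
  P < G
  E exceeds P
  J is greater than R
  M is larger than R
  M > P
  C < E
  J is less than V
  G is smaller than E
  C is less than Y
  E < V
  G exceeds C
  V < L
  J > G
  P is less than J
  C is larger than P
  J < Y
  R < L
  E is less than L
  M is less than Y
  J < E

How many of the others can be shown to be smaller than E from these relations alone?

Directly below E: P, C, G, J.
One step further: R (5 so far).
No other element is forced below E by the given relations, so the count is 5.

5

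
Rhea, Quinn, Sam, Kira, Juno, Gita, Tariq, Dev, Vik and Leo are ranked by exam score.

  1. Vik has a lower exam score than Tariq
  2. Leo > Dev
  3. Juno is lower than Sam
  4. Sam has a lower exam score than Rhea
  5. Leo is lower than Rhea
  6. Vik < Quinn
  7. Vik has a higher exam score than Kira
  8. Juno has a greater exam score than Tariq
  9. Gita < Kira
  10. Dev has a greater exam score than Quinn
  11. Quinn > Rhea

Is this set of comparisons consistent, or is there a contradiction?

We have Leo < Rhea stated directly, yet also Rhea < Quinn < Dev < Leo by chaining the others — so Rhea < Leo. Contradiction.

inconsistent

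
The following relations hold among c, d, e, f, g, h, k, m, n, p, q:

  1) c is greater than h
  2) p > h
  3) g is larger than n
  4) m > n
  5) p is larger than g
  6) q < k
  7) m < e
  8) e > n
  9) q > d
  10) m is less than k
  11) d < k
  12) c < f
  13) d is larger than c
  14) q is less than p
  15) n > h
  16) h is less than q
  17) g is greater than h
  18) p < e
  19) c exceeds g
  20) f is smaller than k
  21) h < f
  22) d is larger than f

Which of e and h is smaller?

The relevant relations are h < n; n < g; g < c; c < f; f < d; d < q; q < p; p < e.
Chaining these gives h < n < g < c < f < d < q < p < e.
So h < e; h is the smaller of the two.

h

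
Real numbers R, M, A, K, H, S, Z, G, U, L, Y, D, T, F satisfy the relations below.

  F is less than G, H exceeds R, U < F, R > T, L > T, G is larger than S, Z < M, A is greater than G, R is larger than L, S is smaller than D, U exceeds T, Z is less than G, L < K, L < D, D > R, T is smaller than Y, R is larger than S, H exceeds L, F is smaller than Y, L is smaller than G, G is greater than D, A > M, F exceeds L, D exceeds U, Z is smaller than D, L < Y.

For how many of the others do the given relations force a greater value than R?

From R the given relations immediately reach D, H.
From those, G — 3 in total.
From those, A — 4 in total.
Nothing else is reachable above R; 4 in all.

4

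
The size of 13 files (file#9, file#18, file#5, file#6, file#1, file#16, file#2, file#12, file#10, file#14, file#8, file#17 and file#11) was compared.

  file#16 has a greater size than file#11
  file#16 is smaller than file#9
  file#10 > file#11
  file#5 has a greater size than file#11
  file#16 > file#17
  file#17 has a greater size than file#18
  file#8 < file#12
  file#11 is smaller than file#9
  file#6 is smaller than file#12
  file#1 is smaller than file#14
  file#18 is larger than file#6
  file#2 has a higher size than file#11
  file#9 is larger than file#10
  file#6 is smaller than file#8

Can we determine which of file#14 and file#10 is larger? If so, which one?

undetermined

Following every chain through file#10: above file#10 we get file#9; below file#10 we get file#11.
file#14 is not reached, and no chain runs the other way from file#14 to file#10.
So the given relations leave the order of file#10 and file#14 undetermined.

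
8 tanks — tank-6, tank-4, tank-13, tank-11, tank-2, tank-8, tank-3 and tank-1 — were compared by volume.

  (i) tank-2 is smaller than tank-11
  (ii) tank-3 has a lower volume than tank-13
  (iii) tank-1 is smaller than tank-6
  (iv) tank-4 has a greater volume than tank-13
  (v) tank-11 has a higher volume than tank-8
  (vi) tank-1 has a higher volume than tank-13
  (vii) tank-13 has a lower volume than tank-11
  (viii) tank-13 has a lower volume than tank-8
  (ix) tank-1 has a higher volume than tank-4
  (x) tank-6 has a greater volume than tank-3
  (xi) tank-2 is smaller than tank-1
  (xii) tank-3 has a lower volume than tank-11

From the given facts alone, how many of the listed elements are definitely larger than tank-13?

Directly above tank-13: tank-8, tank-4, tank-1, tank-11.
One step further: tank-6 (5 so far).
Nothing else is reachable above tank-13; 5 in all.

5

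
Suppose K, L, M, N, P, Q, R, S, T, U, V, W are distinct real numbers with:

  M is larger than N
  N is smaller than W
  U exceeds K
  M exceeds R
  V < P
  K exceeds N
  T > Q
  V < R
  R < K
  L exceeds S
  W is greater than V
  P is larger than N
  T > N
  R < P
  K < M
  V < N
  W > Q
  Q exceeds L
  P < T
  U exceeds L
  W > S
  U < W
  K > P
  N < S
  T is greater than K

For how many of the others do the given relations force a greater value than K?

4

From K the given relations immediately reach U, T, M.
From those, W — 4 in total.
No other element is forced above K by the given relations, so the count is 4.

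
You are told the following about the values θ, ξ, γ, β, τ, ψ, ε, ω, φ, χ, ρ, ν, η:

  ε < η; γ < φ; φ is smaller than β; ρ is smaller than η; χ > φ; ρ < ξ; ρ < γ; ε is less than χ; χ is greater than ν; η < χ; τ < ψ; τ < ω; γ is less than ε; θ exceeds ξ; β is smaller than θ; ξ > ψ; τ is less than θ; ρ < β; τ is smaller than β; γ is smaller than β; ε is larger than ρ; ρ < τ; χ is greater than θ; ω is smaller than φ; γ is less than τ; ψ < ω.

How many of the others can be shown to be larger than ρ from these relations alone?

Directly above ρ: γ, τ, ε, ξ, η, β.
One step further: ψ, ω, φ, θ, χ (11 so far).
No other element is forced above ρ by the given relations, so the count is 11.

11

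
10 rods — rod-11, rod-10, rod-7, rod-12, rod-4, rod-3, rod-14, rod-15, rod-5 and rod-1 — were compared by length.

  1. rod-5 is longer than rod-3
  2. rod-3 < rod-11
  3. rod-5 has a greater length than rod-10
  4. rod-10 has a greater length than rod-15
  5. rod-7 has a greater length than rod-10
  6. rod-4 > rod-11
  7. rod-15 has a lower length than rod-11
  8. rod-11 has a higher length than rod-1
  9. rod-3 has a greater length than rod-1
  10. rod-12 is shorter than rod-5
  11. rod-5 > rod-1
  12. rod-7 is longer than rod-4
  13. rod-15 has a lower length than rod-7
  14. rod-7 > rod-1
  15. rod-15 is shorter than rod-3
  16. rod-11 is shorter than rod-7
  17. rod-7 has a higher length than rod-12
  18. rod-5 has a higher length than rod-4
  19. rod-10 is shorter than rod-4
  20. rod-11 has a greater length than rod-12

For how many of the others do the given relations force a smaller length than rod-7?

Directly below rod-7: rod-15, rod-1, rod-10, rod-12, rod-11, rod-4.
One step further: rod-3 (7 so far).
Nothing else is reachable below rod-7; 7 in all.

7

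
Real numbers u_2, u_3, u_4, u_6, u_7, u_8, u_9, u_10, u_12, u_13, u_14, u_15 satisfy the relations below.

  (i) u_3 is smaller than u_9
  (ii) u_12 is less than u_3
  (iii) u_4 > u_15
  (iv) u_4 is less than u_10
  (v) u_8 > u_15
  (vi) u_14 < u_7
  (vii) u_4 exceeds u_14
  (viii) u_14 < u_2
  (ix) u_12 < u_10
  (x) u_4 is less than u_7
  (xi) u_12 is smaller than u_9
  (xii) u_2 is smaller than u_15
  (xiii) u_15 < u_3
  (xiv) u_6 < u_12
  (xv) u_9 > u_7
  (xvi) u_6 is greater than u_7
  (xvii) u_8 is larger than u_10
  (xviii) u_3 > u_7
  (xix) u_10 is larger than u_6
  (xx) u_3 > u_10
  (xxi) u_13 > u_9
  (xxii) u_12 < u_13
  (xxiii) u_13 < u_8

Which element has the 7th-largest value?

u_6

Chaining the given pairs: u_14 < u_2 < u_15 < u_4 < u_7 < u_6 < u_12 < u_10 < u_3 < u_9 < u_13 < u_8.
The 7th largest is u_6.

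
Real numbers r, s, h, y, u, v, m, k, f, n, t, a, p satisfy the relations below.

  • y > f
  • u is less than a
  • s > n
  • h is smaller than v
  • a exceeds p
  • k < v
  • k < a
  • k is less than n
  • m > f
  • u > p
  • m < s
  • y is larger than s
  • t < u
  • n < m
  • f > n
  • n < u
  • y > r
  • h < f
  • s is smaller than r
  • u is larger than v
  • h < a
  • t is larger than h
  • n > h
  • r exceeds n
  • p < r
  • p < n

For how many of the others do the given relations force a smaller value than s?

From s the given relations immediately reach n, m.
From those, h, p, k, f — 6 in total.
Nothing else is reachable below s; 6 in all.

6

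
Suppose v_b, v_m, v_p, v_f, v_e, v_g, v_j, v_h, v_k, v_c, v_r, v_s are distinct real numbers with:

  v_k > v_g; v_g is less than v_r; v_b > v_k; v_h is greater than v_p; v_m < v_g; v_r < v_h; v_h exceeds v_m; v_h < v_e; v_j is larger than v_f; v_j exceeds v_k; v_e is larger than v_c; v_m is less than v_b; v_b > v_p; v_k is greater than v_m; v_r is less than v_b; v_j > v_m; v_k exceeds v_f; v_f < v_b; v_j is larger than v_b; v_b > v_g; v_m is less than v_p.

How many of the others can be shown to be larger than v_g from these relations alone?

6

The elements the relations force above v_g are v_r, v_k, v_b, v_h, v_e, v_j — no chain reaches any other.
That is 6.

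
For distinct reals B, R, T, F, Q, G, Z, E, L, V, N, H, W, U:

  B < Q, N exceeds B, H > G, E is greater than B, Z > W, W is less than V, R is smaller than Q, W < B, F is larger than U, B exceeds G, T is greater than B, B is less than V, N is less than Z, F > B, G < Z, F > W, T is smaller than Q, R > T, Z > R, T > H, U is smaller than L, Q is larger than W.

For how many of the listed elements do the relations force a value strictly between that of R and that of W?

2

The relations place W below R. An element lies strictly between them when it is forced above W and also forced below R.
Above W: {B, T, E, N, Z, F, Q, V}. Below R: {G, B, H, T}.
Intersection: {B, T} — 2.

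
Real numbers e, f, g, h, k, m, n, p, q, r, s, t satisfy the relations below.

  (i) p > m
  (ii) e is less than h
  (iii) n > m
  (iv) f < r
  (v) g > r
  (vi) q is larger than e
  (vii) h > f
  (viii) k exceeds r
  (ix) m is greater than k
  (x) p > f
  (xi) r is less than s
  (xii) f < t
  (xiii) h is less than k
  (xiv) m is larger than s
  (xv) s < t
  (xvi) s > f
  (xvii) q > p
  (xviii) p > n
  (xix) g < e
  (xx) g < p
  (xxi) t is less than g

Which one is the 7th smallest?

h

The consecutive relations fix a unique order: f < r < s < t < g < e < h < k < m < n < p < q.
The 7th smallest is h.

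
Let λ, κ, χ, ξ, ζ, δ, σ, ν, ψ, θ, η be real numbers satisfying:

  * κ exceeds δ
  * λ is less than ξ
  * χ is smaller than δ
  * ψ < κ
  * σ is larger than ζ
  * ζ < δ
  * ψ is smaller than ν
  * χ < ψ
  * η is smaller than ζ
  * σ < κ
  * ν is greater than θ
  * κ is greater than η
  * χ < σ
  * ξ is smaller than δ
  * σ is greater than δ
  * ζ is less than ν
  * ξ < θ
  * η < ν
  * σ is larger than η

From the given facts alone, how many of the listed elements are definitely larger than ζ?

Directly above ζ: δ, σ, ν.
One step further: κ (4 so far).
Nothing else is reachable above ζ; 4 in all.

4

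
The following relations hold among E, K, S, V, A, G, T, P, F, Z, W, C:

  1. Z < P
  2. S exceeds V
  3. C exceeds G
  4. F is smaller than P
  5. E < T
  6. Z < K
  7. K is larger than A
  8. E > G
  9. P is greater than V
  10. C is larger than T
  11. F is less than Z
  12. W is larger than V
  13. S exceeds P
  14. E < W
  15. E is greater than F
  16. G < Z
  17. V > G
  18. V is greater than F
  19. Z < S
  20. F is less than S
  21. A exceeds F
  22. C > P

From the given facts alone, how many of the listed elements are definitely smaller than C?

The elements the relations force below C are F, G, E, V, Z, P, T — no chain reaches any other.
That is 7.

7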